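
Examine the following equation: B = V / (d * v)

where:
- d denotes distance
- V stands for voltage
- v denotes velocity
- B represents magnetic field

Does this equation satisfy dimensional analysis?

Yes

d (distance) has dimensions [L].
V (voltage) has dimensions [I^-1 L^2 M T^-3].
v (velocity) has dimensions [L T^-1].
B (magnetic field) has dimensions [I^-1 M T^-2].

Left side: [I^-1 M T^-2]
Right side: [I^-1 M T^-2]

Both sides have the same dimensions, so the equation is dimensionally consistent.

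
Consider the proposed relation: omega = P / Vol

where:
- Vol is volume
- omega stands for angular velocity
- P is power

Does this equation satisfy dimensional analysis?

No

Vol (volume) has dimensions [L^3].
omega (angular velocity) has dimensions [T^-1].
P (power) has dimensions [L^2 M T^-3].

Left side: [T^-1]
Right side: [L^-1 M T^-3]

The two sides have different dimensions, so the equation is NOT dimensionally consistent.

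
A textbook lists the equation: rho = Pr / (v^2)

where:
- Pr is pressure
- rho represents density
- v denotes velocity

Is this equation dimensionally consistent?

Yes

Pr (pressure) has dimensions [L^-1 M T^-2].
rho (density) has dimensions [L^-3 M].
v (velocity) has dimensions [L T^-1].

Left side: [L^-3 M]
Right side: [L^-3 M]

Both sides have the same dimensions, so the equation is dimensionally consistent.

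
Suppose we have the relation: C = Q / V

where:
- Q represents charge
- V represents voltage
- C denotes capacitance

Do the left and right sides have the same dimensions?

Yes

Q (charge) has dimensions [I T].
V (voltage) has dimensions [I^-1 L^2 M T^-3].
C (capacitance) has dimensions [I^2 L^-2 M^-1 T^4].

Left side: [I^2 L^-2 M^-1 T^4]
Right side: [I^2 L^-2 M^-1 T^4]

Both sides have the same dimensions, so the equation is dimensionally consistent.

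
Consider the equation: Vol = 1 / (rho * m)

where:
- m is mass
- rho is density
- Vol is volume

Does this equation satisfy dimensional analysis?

No

m (mass) has dimensions [M].
rho (density) has dimensions [L^-3 M].
Vol (volume) has dimensions [L^3].

Left side: [L^3]
Right side: [L^3 M^-2]

The two sides have different dimensions, so the equation is NOT dimensionally consistent.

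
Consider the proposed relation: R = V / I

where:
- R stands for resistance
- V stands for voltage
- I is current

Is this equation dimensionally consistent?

Yes

R (resistance) has dimensions [I^-2 L^2 M T^-3].
V (voltage) has dimensions [I^-1 L^2 M T^-3].
I (current) has dimensions [I].

Left side: [I^-2 L^2 M T^-3]
Right side: [I^-2 L^2 M T^-3]

Both sides have the same dimensions, so the equation is dimensionally consistent.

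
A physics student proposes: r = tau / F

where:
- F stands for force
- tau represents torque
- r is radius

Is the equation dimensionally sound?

Yes

F (force) has dimensions [L M T^-2].
tau (torque) has dimensions [L^2 M T^-2].
r (radius) has dimensions [L].

Left side: [L]
Right side: [L]

Both sides have the same dimensions, so the equation is dimensionally consistent.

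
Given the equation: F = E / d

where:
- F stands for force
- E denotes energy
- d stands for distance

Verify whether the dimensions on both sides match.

Yes

F (force) has dimensions [L M T^-2].
E (energy) has dimensions [L^2 M T^-2].
d (distance) has dimensions [L].

Left side: [L M T^-2]
Right side: [L M T^-2]

Both sides have the same dimensions, so the equation is dimensionally consistent.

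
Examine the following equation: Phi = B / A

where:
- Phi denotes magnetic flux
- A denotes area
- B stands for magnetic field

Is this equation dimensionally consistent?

No

Phi (magnetic flux) has dimensions [I^-1 L^2 M T^-2].
A (area) has dimensions [L^2].
B (magnetic field) has dimensions [I^-1 M T^-2].

Left side: [I^-1 L^2 M T^-2]
Right side: [I^-1 L^-2 M T^-2]

The two sides have different dimensions, so the equation is NOT dimensionally consistent.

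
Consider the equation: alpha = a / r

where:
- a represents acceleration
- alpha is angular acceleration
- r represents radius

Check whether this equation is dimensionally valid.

Yes

a (acceleration) has dimensions [L T^-2].
alpha (angular acceleration) has dimensions [T^-2].
r (radius) has dimensions [L].

Left side: [T^-2]
Right side: [T^-2]

Both sides have the same dimensions, so the equation is dimensionally consistent.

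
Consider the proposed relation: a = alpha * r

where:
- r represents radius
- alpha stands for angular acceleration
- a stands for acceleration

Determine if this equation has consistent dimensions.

Yes

r (radius) has dimensions [L].
alpha (angular acceleration) has dimensions [T^-2].
a (acceleration) has dimensions [L T^-2].

Left side: [L T^-2]
Right side: [L T^-2]

Both sides have the same dimensions, so the equation is dimensionally consistent.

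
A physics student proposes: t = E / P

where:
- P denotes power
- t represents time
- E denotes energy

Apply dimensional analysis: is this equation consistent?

Yes

P (power) has dimensions [L^2 M T^-3].
t (time) has dimensions [T].
E (energy) has dimensions [L^2 M T^-2].

Left side: [T]
Right side: [T]

Both sides have the same dimensions, so the equation is dimensionally consistent.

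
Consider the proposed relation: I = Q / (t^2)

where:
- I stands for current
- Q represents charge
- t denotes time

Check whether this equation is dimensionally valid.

No

I (current) has dimensions [I].
Q (charge) has dimensions [I T].
t (time) has dimensions [T].

Left side: [I]
Right side: [I T^-1]

The two sides have different dimensions, so the equation is NOT dimensionally consistent.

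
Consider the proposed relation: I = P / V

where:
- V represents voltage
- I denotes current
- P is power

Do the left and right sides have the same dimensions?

Yes

V (voltage) has dimensions [I^-1 L^2 M T^-3].
I (current) has dimensions [I].
P (power) has dimensions [L^2 M T^-3].

Left side: [I]
Right side: [I]

Both sides have the same dimensions, so the equation is dimensionally consistent.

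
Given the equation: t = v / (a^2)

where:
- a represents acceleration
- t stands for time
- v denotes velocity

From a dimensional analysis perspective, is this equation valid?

No

a (acceleration) has dimensions [L T^-2].
t (time) has dimensions [T].
v (velocity) has dimensions [L T^-1].

Left side: [T]
Right side: [L^-1 T^3]

The two sides have different dimensions, so the equation is NOT dimensionally consistent.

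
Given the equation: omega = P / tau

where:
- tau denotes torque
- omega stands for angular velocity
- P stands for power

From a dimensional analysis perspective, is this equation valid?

Yes

tau (torque) has dimensions [L^2 M T^-2].
omega (angular velocity) has dimensions [T^-1].
P (power) has dimensions [L^2 M T^-3].

Left side: [T^-1]
Right side: [T^-1]

Both sides have the same dimensions, so the equation is dimensionally consistent.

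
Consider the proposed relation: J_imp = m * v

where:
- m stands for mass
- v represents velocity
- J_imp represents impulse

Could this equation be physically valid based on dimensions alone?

Yes

m (mass) has dimensions [M].
v (velocity) has dimensions [L T^-1].
J_imp (impulse) has dimensions [L M T^-1].

Left side: [L M T^-1]
Right side: [L M T^-1]

Both sides have the same dimensions, so the equation is dimensionally consistent.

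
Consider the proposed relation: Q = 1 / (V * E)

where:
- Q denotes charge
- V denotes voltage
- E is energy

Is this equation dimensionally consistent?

No

Q (charge) has dimensions [I T].
V (voltage) has dimensions [I^-1 L^2 M T^-3].
E (energy) has dimensions [L^2 M T^-2].

Left side: [I T]
Right side: [I L^-4 M^-2 T^5]

The two sides have different dimensions, so the equation is NOT dimensionally consistent.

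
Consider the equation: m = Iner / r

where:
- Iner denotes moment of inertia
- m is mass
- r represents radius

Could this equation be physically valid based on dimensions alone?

No

Iner (moment of inertia) has dimensions [L^2 M].
m (mass) has dimensions [M].
r (radius) has dimensions [L].

Left side: [M]
Right side: [L M]

The two sides have different dimensions, so the equation is NOT dimensionally consistent.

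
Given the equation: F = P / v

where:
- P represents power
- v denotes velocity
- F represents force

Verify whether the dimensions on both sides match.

Yes

P (power) has dimensions [L^2 M T^-3].
v (velocity) has dimensions [L T^-1].
F (force) has dimensions [L M T^-2].

Left side: [L M T^-2]
Right side: [L M T^-2]

Both sides have the same dimensions, so the equation is dimensionally consistent.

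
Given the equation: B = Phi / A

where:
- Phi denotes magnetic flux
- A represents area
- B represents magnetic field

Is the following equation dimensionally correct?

Yes

Phi (magnetic flux) has dimensions [I^-1 L^2 M T^-2].
A (area) has dimensions [L^2].
B (magnetic field) has dimensions [I^-1 M T^-2].

Left side: [I^-1 M T^-2]
Right side: [I^-1 M T^-2]

Both sides have the same dimensions, so the equation is dimensionally consistent.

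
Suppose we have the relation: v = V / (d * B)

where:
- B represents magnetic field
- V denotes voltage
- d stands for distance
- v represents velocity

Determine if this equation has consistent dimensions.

Yes

B (magnetic field) has dimensions [I^-1 M T^-2].
V (voltage) has dimensions [I^-1 L^2 M T^-3].
d (distance) has dimensions [L].
v (velocity) has dimensions [L T^-1].

Left side: [L T^-1]
Right side: [L T^-1]

Both sides have the same dimensions, so the equation is dimensionally consistent.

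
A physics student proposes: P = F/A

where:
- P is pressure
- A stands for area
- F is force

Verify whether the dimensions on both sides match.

Yes

P (pressure) has dimensions [L^-1 M T^-2].
A (area) has dimensions [L^2].
F (force) has dimensions [L M T^-2].

Left side: [L^-1 M T^-2]
Right side: [L^-1 M T^-2]

Both sides have the same dimensions, so the equation is dimensionally consistent.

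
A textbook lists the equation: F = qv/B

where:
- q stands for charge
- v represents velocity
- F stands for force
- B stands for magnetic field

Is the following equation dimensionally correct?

No

q (charge) has dimensions [I T].
v (velocity) has dimensions [L T^-1].
F (force) has dimensions [L M T^-2].
B (magnetic field) has dimensions [I^-1 M T^-2].

Left side: [L M T^-2]
Right side: [I^2 L M^-1 T^2]

The two sides have different dimensions, so the equation is NOT dimensionally consistent.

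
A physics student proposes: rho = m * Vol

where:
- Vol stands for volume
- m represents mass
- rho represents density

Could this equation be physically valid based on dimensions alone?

No

Vol (volume) has dimensions [L^3].
m (mass) has dimensions [M].
rho (density) has dimensions [L^-3 M].

Left side: [L^-3 M]
Right side: [L^3 M]

The two sides have different dimensions, so the equation is NOT dimensionally consistent.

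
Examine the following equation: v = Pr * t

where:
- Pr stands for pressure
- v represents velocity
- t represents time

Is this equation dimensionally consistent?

No

Pr (pressure) has dimensions [L^-1 M T^-2].
v (velocity) has dimensions [L T^-1].
t (time) has dimensions [T].

Left side: [L T^-1]
Right side: [L^-1 M T^-1]

The two sides have different dimensions, so the equation is NOT dimensionally consistent.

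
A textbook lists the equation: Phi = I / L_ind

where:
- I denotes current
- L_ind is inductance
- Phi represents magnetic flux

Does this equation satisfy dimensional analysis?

No

I (current) has dimensions [I].
L_ind (inductance) has dimensions [I^-2 L^2 M T^-2].
Phi (magnetic flux) has dimensions [I^-1 L^2 M T^-2].

Left side: [I^-1 L^2 M T^-2]
Right side: [I^3 L^-2 M^-1 T^2]

The two sides have different dimensions, so the equation is NOT dimensionally consistent.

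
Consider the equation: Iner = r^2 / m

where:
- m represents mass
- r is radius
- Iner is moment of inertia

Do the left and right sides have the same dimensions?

No

m (mass) has dimensions [M].
r (radius) has dimensions [L].
Iner (moment of inertia) has dimensions [L^2 M].

Left side: [L^2 M]
Right side: [L^2 M^-1]

The two sides have different dimensions, so the equation is NOT dimensionally consistent.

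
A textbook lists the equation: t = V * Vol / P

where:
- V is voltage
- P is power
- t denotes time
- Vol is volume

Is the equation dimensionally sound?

No

V (voltage) has dimensions [I^-1 L^2 M T^-3].
P (power) has dimensions [L^2 M T^-3].
t (time) has dimensions [T].
Vol (volume) has dimensions [L^3].

Left side: [T]
Right side: [I^-1 L^3]

The two sides have different dimensions, so the equation is NOT dimensionally consistent.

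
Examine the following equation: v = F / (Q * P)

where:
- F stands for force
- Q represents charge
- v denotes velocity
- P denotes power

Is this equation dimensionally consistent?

No

F (force) has dimensions [L M T^-2].
Q (charge) has dimensions [I T].
v (velocity) has dimensions [L T^-1].
P (power) has dimensions [L^2 M T^-3].

Left side: [L T^-1]
Right side: [I^-1 L^-1]

The two sides have different dimensions, so the equation is NOT dimensionally consistent.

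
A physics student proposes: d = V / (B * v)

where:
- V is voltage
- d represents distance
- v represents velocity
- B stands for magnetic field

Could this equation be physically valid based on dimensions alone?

Yes

V (voltage) has dimensions [I^-1 L^2 M T^-3].
d (distance) has dimensions [L].
v (velocity) has dimensions [L T^-1].
B (magnetic field) has dimensions [I^-1 M T^-2].

Left side: [L]
Right side: [L]

Both sides have the same dimensions, so the equation is dimensionally consistent.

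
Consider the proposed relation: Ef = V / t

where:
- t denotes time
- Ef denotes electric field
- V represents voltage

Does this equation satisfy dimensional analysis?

No

t (time) has dimensions [T].
Ef (electric field) has dimensions [I^-1 L M T^-3].
V (voltage) has dimensions [I^-1 L^2 M T^-3].

Left side: [I^-1 L M T^-3]
Right side: [I^-1 L^2 M T^-4]

The two sides have different dimensions, so the equation is NOT dimensionally consistent.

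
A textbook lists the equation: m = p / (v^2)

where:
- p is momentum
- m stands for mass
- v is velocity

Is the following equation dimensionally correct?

No

p (momentum) has dimensions [L M T^-1].
m (mass) has dimensions [M].
v (velocity) has dimensions [L T^-1].

Left side: [M]
Right side: [L^-1 M T]

The two sides have different dimensions, so the equation is NOT dimensionally consistent.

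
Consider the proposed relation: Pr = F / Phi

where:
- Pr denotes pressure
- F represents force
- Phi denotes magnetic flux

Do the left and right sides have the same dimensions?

No

Pr (pressure) has dimensions [L^-1 M T^-2].
F (force) has dimensions [L M T^-2].
Phi (magnetic flux) has dimensions [I^-1 L^2 M T^-2].

Left side: [L^-1 M T^-2]
Right side: [I L^-1]

The two sides have different dimensions, so the equation is NOT dimensionally consistent.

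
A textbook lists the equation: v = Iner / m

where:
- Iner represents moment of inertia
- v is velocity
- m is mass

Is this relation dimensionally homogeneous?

No

Iner (moment of inertia) has dimensions [L^2 M].
v (velocity) has dimensions [L T^-1].
m (mass) has dimensions [M].

Left side: [L T^-1]
Right side: [L^2]

The two sides have different dimensions, so the equation is NOT dimensionally consistent.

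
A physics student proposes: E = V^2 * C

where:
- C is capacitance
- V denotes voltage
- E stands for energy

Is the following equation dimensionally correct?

Yes

C (capacitance) has dimensions [I^2 L^-2 M^-1 T^4].
V (voltage) has dimensions [I^-1 L^2 M T^-3].
E (energy) has dimensions [L^2 M T^-2].

Left side: [L^2 M T^-2]
Right side: [L^2 M T^-2]

Both sides have the same dimensions, so the equation is dimensionally consistent.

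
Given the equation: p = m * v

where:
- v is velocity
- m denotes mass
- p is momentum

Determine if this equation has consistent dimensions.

Yes

v (velocity) has dimensions [L T^-1].
m (mass) has dimensions [M].
p (momentum) has dimensions [L M T^-1].

Left side: [L M T^-1]
Right side: [L M T^-1]

Both sides have the same dimensions, so the equation is dimensionally consistent.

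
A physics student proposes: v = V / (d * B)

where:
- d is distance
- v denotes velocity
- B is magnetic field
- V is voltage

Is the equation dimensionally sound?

Yes

d (distance) has dimensions [L].
v (velocity) has dimensions [L T^-1].
B (magnetic field) has dimensions [I^-1 M T^-2].
V (voltage) has dimensions [I^-1 L^2 M T^-3].

Left side: [L T^-1]
Right side: [L T^-1]

Both sides have the same dimensions, so the equation is dimensionally consistent.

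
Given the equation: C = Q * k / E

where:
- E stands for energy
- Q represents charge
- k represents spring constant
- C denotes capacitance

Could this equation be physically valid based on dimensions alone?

No

E (energy) has dimensions [L^2 M T^-2].
Q (charge) has dimensions [I T].
k (spring constant) has dimensions [M T^-2].
C (capacitance) has dimensions [I^2 L^-2 M^-1 T^4].

Left side: [I^2 L^-2 M^-1 T^4]
Right side: [I L^-2 T]

The two sides have different dimensions, so the equation is NOT dimensionally consistent.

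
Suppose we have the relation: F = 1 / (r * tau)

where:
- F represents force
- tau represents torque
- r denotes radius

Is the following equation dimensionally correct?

No

F (force) has dimensions [L M T^-2].
tau (torque) has dimensions [L^2 M T^-2].
r (radius) has dimensions [L].

Left side: [L M T^-2]
Right side: [L^-3 M^-1 T^2]

The two sides have different dimensions, so the equation is NOT dimensionally consistent.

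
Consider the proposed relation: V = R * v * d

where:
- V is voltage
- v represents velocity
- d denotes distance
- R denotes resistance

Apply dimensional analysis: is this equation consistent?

No

V (voltage) has dimensions [I^-1 L^2 M T^-3].
v (velocity) has dimensions [L T^-1].
d (distance) has dimensions [L].
R (resistance) has dimensions [I^-2 L^2 M T^-3].

Left side: [I^-1 L^2 M T^-3]
Right side: [I^-2 L^4 M T^-4]

The two sides have different dimensions, so the equation is NOT dimensionally consistent.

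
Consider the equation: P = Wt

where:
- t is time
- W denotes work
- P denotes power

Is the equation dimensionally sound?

No

t (time) has dimensions [T].
W (work) has dimensions [L^2 M T^-2].
P (power) has dimensions [L^2 M T^-3].

Left side: [L^2 M T^-3]
Right side: [L^2 M T^-1]

The two sides have different dimensions, so the equation is NOT dimensionally consistent.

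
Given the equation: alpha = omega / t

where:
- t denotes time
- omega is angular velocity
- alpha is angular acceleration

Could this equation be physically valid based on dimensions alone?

Yes

t (time) has dimensions [T].
omega (angular velocity) has dimensions [T^-1].
alpha (angular acceleration) has dimensions [T^-2].

Left side: [T^-2]
Right side: [T^-2]

Both sides have the same dimensions, so the equation is dimensionally consistent.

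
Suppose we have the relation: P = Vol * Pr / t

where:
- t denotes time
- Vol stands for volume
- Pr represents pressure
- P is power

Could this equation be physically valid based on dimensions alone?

Yes

t (time) has dimensions [T].
Vol (volume) has dimensions [L^3].
Pr (pressure) has dimensions [L^-1 M T^-2].
P (power) has dimensions [L^2 M T^-3].

Left side: [L^2 M T^-3]
Right side: [L^2 M T^-3]

Both sides have the same dimensions, so the equation is dimensionally consistent.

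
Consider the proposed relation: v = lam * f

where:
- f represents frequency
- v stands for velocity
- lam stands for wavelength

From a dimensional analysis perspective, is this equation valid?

Yes

f (frequency) has dimensions [T^-1].
v (velocity) has dimensions [L T^-1].
lam (wavelength) has dimensions [L].

Left side: [L T^-1]
Right side: [L T^-1]

Both sides have the same dimensions, so the equation is dimensionally consistent.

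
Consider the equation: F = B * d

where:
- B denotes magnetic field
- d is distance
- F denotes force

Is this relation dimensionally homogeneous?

No

B (magnetic field) has dimensions [I^-1 M T^-2].
d (distance) has dimensions [L].
F (force) has dimensions [L M T^-2].

Left side: [L M T^-2]
Right side: [I^-1 L M T^-2]

The two sides have different dimensions, so the equation is NOT dimensionally consistent.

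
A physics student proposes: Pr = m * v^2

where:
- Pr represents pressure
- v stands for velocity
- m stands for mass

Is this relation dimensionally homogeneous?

No

Pr (pressure) has dimensions [L^-1 M T^-2].
v (velocity) has dimensions [L T^-1].
m (mass) has dimensions [M].

Left side: [L^-1 M T^-2]
Right side: [L^2 M T^-2]

The two sides have different dimensions, so the equation is NOT dimensionally consistent.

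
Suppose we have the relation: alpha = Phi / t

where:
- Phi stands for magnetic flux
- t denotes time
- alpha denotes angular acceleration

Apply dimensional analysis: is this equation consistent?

No

Phi (magnetic flux) has dimensions [I^-1 L^2 M T^-2].
t (time) has dimensions [T].
alpha (angular acceleration) has dimensions [T^-2].

Left side: [T^-2]
Right side: [I^-1 L^2 M T^-3]

The two sides have different dimensions, so the equation is NOT dimensionally consistent.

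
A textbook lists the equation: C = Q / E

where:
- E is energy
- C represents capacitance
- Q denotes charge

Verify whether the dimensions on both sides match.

No

E (energy) has dimensions [L^2 M T^-2].
C (capacitance) has dimensions [I^2 L^-2 M^-1 T^4].
Q (charge) has dimensions [I T].

Left side: [I^2 L^-2 M^-1 T^4]
Right side: [I L^-2 M^-1 T^3]

The two sides have different dimensions, so the equation is NOT dimensionally consistent.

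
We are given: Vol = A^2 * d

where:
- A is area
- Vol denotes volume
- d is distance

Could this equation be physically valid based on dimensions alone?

No

A (area) has dimensions [L^2].
Vol (volume) has dimensions [L^3].
d (distance) has dimensions [L].

Left side: [L^3]
Right side: [L^5]

The two sides have different dimensions, so the equation is NOT dimensionally consistent.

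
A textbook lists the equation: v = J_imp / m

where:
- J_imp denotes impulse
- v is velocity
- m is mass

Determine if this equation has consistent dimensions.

Yes

J_imp (impulse) has dimensions [L M T^-1].
v (velocity) has dimensions [L T^-1].
m (mass) has dimensions [M].

Left side: [L T^-1]
Right side: [L T^-1]

Both sides have the same dimensions, so the equation is dimensionally consistent.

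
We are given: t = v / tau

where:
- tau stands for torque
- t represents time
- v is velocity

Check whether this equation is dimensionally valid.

No

tau (torque) has dimensions [L^2 M T^-2].
t (time) has dimensions [T].
v (velocity) has dimensions [L T^-1].

Left side: [T]
Right side: [L^-1 M^-1 T]

The two sides have different dimensions, so the equation is NOT dimensionally consistent.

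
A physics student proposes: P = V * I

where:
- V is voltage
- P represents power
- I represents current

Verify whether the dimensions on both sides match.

Yes

V (voltage) has dimensions [I^-1 L^2 M T^-3].
P (power) has dimensions [L^2 M T^-3].
I (current) has dimensions [I].

Left side: [L^2 M T^-3]
Right side: [L^2 M T^-3]

Both sides have the same dimensions, so the equation is dimensionally consistent.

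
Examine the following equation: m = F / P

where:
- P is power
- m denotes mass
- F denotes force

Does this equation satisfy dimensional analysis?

No

P (power) has dimensions [L^2 M T^-3].
m (mass) has dimensions [M].
F (force) has dimensions [L M T^-2].

Left side: [M]
Right side: [L^-1 T]

The two sides have different dimensions, so the equation is NOT dimensionally consistent.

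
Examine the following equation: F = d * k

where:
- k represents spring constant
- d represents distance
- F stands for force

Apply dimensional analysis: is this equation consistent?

Yes

k (spring constant) has dimensions [M T^-2].
d (distance) has dimensions [L].
F (force) has dimensions [L M T^-2].

Left side: [L M T^-2]
Right side: [L M T^-2]

Both sides have the same dimensions, so the equation is dimensionally consistent.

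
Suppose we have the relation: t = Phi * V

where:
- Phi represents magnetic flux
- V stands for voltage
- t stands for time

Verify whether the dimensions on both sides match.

No

Phi (magnetic flux) has dimensions [I^-1 L^2 M T^-2].
V (voltage) has dimensions [I^-1 L^2 M T^-3].
t (time) has dimensions [T].

Left side: [T]
Right side: [I^-2 L^4 M^2 T^-5]

The two sides have different dimensions, so the equation is NOT dimensionally consistent.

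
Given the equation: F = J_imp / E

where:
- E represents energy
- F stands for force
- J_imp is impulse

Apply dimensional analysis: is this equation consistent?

No

E (energy) has dimensions [L^2 M T^-2].
F (force) has dimensions [L M T^-2].
J_imp (impulse) has dimensions [L M T^-1].

Left side: [L M T^-2]
Right side: [L^-1 T]

The two sides have different dimensions, so the equation is NOT dimensionally consistent.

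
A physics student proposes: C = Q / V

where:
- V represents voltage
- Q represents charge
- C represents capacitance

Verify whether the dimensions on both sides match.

Yes

V (voltage) has dimensions [I^-1 L^2 M T^-3].
Q (charge) has dimensions [I T].
C (capacitance) has dimensions [I^2 L^-2 M^-1 T^4].

Left side: [I^2 L^-2 M^-1 T^4]
Right side: [I^2 L^-2 M^-1 T^4]

Both sides have the same dimensions, so the equation is dimensionally consistent.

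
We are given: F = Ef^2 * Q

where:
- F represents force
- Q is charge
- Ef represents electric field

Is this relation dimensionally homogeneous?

No

F (force) has dimensions [L M T^-2].
Q (charge) has dimensions [I T].
Ef (electric field) has dimensions [I^-1 L M T^-3].

Left side: [L M T^-2]
Right side: [I^-1 L^2 M^2 T^-5]

The two sides have different dimensions, so the equation is NOT dimensionally consistent.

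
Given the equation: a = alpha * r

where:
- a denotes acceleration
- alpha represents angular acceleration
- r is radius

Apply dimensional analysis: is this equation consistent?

Yes

a (acceleration) has dimensions [L T^-2].
alpha (angular acceleration) has dimensions [T^-2].
r (radius) has dimensions [L].

Left side: [L T^-2]
Right side: [L T^-2]

Both sides have the same dimensions, so the equation is dimensionally consistent.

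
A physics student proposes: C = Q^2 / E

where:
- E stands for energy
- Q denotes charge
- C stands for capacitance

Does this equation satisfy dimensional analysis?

Yes

E (energy) has dimensions [L^2 M T^-2].
Q (charge) has dimensions [I T].
C (capacitance) has dimensions [I^2 L^-2 M^-1 T^4].

Left side: [I^2 L^-2 M^-1 T^4]
Right side: [I^2 L^-2 M^-1 T^4]

Both sides have the same dimensions, so the equation is dimensionally consistent.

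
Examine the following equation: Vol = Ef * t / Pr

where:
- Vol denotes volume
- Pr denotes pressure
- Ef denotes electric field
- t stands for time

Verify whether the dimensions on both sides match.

No

Vol (volume) has dimensions [L^3].
Pr (pressure) has dimensions [L^-1 M T^-2].
Ef (electric field) has dimensions [I^-1 L M T^-3].
t (time) has dimensions [T].

Left side: [L^3]
Right side: [I^-1 L^2]

The two sides have different dimensions, so the equation is NOT dimensionally consistent.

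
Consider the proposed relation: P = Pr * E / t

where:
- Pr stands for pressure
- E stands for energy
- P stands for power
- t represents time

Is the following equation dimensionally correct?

No

Pr (pressure) has dimensions [L^-1 M T^-2].
E (energy) has dimensions [L^2 M T^-2].
P (power) has dimensions [L^2 M T^-3].
t (time) has dimensions [T].

Left side: [L^2 M T^-3]
Right side: [L M^2 T^-5]

The two sides have different dimensions, so the equation is NOT dimensionally consistent.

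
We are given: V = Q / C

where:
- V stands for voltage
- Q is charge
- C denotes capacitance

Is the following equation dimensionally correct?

Yes

V (voltage) has dimensions [I^-1 L^2 M T^-3].
Q (charge) has dimensions [I T].
C (capacitance) has dimensions [I^2 L^-2 M^-1 T^4].

Left side: [I^-1 L^2 M T^-3]
Right side: [I^-1 L^2 M T^-3]

Both sides have the same dimensions, so the equation is dimensionally consistent.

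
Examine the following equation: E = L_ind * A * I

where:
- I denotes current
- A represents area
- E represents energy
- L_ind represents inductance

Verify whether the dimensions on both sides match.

No

I (current) has dimensions [I].
A (area) has dimensions [L^2].
E (energy) has dimensions [L^2 M T^-2].
L_ind (inductance) has dimensions [I^-2 L^2 M T^-2].

Left side: [L^2 M T^-2]
Right side: [I^-1 L^4 M T^-2]

The two sides have different dimensions, so the equation is NOT dimensionally consistent.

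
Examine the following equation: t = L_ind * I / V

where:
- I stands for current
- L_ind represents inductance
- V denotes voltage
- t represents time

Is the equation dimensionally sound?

Yes

I (current) has dimensions [I].
L_ind (inductance) has dimensions [I^-2 L^2 M T^-2].
V (voltage) has dimensions [I^-1 L^2 M T^-3].
t (time) has dimensions [T].

Left side: [T]
Right side: [T]

Both sides have the same dimensions, so the equation is dimensionally consistent.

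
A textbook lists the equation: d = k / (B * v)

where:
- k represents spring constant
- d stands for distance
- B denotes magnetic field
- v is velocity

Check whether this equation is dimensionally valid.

No

k (spring constant) has dimensions [M T^-2].
d (distance) has dimensions [L].
B (magnetic field) has dimensions [I^-1 M T^-2].
v (velocity) has dimensions [L T^-1].

Left side: [L]
Right side: [I L^-1 T]

The two sides have different dimensions, so the equation is NOT dimensionally consistent.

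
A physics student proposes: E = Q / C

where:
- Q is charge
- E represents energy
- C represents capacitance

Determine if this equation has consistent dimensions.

No

Q (charge) has dimensions [I T].
E (energy) has dimensions [L^2 M T^-2].
C (capacitance) has dimensions [I^2 L^-2 M^-1 T^4].

Left side: [L^2 M T^-2]
Right side: [I^-1 L^2 M T^-3]

The two sides have different dimensions, so the equation is NOT dimensionally consistent.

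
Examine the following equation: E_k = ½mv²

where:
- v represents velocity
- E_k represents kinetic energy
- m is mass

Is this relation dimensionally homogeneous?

Yes

v (velocity) has dimensions [L T^-1].
E_k (kinetic energy) has dimensions [L^2 M T^-2].
m (mass) has dimensions [M].

Left side: [L^2 M T^-2]
Right side: [L^2 M T^-2]

Both sides have the same dimensions, so the equation is dimensionally consistent.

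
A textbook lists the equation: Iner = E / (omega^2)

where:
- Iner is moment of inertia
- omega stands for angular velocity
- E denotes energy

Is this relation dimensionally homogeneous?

Yes

Iner (moment of inertia) has dimensions [L^2 M].
omega (angular velocity) has dimensions [T^-1].
E (energy) has dimensions [L^2 M T^-2].

Left side: [L^2 M]
Right side: [L^2 M]

Both sides have the same dimensions, so the equation is dimensionally consistent.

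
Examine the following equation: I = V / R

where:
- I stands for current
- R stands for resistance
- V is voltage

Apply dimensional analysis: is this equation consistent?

Yes

I (current) has dimensions [I].
R (resistance) has dimensions [I^-2 L^2 M T^-3].
V (voltage) has dimensions [I^-1 L^2 M T^-3].

Left side: [I]
Right side: [I]

Both sides have the same dimensions, so the equation is dimensionally consistent.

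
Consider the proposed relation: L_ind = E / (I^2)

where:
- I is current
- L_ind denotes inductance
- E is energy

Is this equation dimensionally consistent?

Yes

I (current) has dimensions [I].
L_ind (inductance) has dimensions [I^-2 L^2 M T^-2].
E (energy) has dimensions [L^2 M T^-2].

Left side: [I^-2 L^2 M T^-2]
Right side: [I^-2 L^2 M T^-2]

Both sides have the same dimensions, so the equation is dimensionally consistent.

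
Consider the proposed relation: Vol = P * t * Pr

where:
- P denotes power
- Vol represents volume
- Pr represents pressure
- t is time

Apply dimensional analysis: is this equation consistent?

No

P (power) has dimensions [L^2 M T^-3].
Vol (volume) has dimensions [L^3].
Pr (pressure) has dimensions [L^-1 M T^-2].
t (time) has dimensions [T].

Left side: [L^3]
Right side: [L M^2 T^-4]

The two sides have different dimensions, so the equation is NOT dimensionally consistent.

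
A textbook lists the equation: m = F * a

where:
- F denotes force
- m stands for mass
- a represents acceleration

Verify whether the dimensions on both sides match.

No

F (force) has dimensions [L M T^-2].
m (mass) has dimensions [M].
a (acceleration) has dimensions [L T^-2].

Left side: [M]
Right side: [L^2 M T^-4]

The two sides have different dimensions, so the equation is NOT dimensionally consistent.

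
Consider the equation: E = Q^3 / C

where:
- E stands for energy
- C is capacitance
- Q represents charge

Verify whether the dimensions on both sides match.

No

E (energy) has dimensions [L^2 M T^-2].
C (capacitance) has dimensions [I^2 L^-2 M^-1 T^4].
Q (charge) has dimensions [I T].

Left side: [L^2 M T^-2]
Right side: [I L^2 M T^-1]

The two sides have different dimensions, so the equation is NOT dimensionally consistent.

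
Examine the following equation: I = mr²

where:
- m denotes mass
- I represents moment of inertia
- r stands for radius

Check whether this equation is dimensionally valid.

Yes

m (mass) has dimensions [M].
I (moment of inertia) has dimensions [L^2 M].
r (radius) has dimensions [L].

Left side: [L^2 M]
Right side: [L^2 M]

Both sides have the same dimensions, so the equation is dimensionally consistent.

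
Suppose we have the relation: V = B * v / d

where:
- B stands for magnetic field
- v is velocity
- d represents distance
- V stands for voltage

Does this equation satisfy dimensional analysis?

No

B (magnetic field) has dimensions [I^-1 M T^-2].
v (velocity) has dimensions [L T^-1].
d (distance) has dimensions [L].
V (voltage) has dimensions [I^-1 L^2 M T^-3].

Left side: [I^-1 L^2 M T^-3]
Right side: [I^-1 M T^-3]

The two sides have different dimensions, so the equation is NOT dimensionally consistent.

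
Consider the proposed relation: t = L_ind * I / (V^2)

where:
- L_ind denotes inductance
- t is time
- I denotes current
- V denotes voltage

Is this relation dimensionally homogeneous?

No

L_ind (inductance) has dimensions [I^-2 L^2 M T^-2].
t (time) has dimensions [T].
I (current) has dimensions [I].
V (voltage) has dimensions [I^-1 L^2 M T^-3].

Left side: [T]
Right side: [I L^-2 M^-1 T^4]

The two sides have different dimensions, so the equation is NOT dimensionally consistent.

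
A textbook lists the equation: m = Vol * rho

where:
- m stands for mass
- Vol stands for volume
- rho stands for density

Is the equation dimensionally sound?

Yes

m (mass) has dimensions [M].
Vol (volume) has dimensions [L^3].
rho (density) has dimensions [L^-3 M].

Left side: [M]
Right side: [M]

Both sides have the same dimensions, so the equation is dimensionally consistent.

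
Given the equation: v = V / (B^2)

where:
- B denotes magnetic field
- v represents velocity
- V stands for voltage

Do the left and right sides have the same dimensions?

No

B (magnetic field) has dimensions [I^-1 M T^-2].
v (velocity) has dimensions [L T^-1].
V (voltage) has dimensions [I^-1 L^2 M T^-3].

Left side: [L T^-1]
Right side: [I L^2 M^-1 T]

The two sides have different dimensions, so the equation is NOT dimensionally consistent.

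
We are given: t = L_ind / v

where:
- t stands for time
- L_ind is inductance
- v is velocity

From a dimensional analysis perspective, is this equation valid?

No

t (time) has dimensions [T].
L_ind (inductance) has dimensions [I^-2 L^2 M T^-2].
v (velocity) has dimensions [L T^-1].

Left side: [T]
Right side: [I^-2 L M T^-1]

The two sides have different dimensions, so the equation is NOT dimensionally consistent.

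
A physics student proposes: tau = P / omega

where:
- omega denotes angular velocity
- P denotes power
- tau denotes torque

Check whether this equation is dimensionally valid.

Yes

omega (angular velocity) has dimensions [T^-1].
P (power) has dimensions [L^2 M T^-3].
tau (torque) has dimensions [L^2 M T^-2].

Left side: [L^2 M T^-2]
Right side: [L^2 M T^-2]

Both sides have the same dimensions, so the equation is dimensionally consistent.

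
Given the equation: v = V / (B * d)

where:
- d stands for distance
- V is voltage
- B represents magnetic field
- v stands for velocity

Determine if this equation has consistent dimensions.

Yes

d (distance) has dimensions [L].
V (voltage) has dimensions [I^-1 L^2 M T^-3].
B (magnetic field) has dimensions [I^-1 M T^-2].
v (velocity) has dimensions [L T^-1].

Left side: [L T^-1]
Right side: [L T^-1]

Both sides have the same dimensions, so the equation is dimensionally consistent.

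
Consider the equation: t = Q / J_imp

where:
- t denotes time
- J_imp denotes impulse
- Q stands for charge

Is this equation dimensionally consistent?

No

t (time) has dimensions [T].
J_imp (impulse) has dimensions [L M T^-1].
Q (charge) has dimensions [I T].

Left side: [T]
Right side: [I L^-1 M^-1 T^2]

The two sides have different dimensions, so the equation is NOT dimensionally consistent.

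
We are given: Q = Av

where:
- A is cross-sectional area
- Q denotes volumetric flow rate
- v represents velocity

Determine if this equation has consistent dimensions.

Yes

A (cross-sectional area) has dimensions [L^2].
Q (volumetric flow rate) has dimensions [L^3 T^-1].
v (velocity) has dimensions [L T^-1].

Left side: [L^3 T^-1]
Right side: [L^3 T^-1]

Both sides have the same dimensions, so the equation is dimensionally consistent.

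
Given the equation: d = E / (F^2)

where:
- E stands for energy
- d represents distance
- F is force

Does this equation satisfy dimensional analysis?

No

E (energy) has dimensions [L^2 M T^-2].
d (distance) has dimensions [L].
F (force) has dimensions [L M T^-2].

Left side: [L]
Right side: [M^-1 T^2]

The two sides have different dimensions, so the equation is NOT dimensionally consistent.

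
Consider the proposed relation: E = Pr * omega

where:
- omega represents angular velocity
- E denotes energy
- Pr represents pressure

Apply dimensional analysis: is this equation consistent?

No

omega (angular velocity) has dimensions [T^-1].
E (energy) has dimensions [L^2 M T^-2].
Pr (pressure) has dimensions [L^-1 M T^-2].

Left side: [L^2 M T^-2]
Right side: [L^-1 M T^-3]

The two sides have different dimensions, so the equation is NOT dimensionally consistent.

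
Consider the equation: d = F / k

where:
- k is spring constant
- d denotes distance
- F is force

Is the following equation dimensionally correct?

Yes

k (spring constant) has dimensions [M T^-2].
d (distance) has dimensions [L].
F (force) has dimensions [L M T^-2].

Left side: [L]
Right side: [L]

Both sides have the same dimensions, so the equation is dimensionally consistent.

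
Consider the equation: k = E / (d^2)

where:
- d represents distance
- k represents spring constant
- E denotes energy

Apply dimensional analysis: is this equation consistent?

Yes

d (distance) has dimensions [L].
k (spring constant) has dimensions [M T^-2].
E (energy) has dimensions [L^2 M T^-2].

Left side: [M T^-2]
Right side: [M T^-2]

Both sides have the same dimensions, so the equation is dimensionally consistent.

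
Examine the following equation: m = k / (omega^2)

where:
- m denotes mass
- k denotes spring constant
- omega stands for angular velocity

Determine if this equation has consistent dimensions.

Yes

m (mass) has dimensions [M].
k (spring constant) has dimensions [M T^-2].
omega (angular velocity) has dimensions [T^-1].

Left side: [M]
Right side: [M]

Both sides have the same dimensions, so the equation is dimensionally consistent.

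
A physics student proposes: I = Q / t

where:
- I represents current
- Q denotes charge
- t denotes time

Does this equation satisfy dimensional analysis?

Yes

I (current) has dimensions [I].
Q (charge) has dimensions [I T].
t (time) has dimensions [T].

Left side: [I]
Right side: [I]

Both sides have the same dimensions, so the equation is dimensionally consistent.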